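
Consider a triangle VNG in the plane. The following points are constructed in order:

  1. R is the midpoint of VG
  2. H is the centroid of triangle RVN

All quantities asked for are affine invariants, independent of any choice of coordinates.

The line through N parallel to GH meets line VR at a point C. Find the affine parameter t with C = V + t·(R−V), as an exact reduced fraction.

Work in coordinates with V = (0, 0), N = (1, 0), G = (0, 1).
1. R is the midpoint of VG ⇒ R = (0, 1/2)
2. H is the centroid of triangle RVN ⇒ H = (1/3, 1/6)
through N parallel to GH: direction (1/3, -5/6); meets VR at C = (0, 5/2)
C = V + t·(R−V) with t = 5

t = 5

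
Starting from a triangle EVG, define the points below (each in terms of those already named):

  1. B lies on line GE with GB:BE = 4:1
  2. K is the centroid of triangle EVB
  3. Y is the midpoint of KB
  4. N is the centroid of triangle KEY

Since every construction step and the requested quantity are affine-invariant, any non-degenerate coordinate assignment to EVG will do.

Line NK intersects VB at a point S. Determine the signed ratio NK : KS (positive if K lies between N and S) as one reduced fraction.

Assign E = (0, 0), V = (1, 0), G = (0, 1) — the answer is frame-independent, so this choice is without loss of generality.
1. B lies on line GE with GB:BE = 4:1 ⇒ B = (0, 1/5)
2. K is the centroid of triangle EVB ⇒ K = (1/3, 1/15)
3. Y is the midpoint of KB ⇒ Y = (1/6, 2/15)
4. N is the centroid of triangle KEY ⇒ N = (1/6, 1/15)
line NK meets VB at S = (2/3, 1/15)
K = N + t·(S−N) with t = 1/3, so NK:KS = 1/3:2/3

NK:KS = 1/2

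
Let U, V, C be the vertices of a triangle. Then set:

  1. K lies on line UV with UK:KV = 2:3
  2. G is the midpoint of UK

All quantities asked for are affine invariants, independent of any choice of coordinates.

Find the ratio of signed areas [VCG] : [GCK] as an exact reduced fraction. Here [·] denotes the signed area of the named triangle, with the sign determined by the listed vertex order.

Work in coordinates with U = (0, 0), V = (1, 0), C = (0, 1).
1. K lies on line UV with UK:KV = 2:3 ⇒ K = (2/5, 0)
2. G is the midpoint of UK ⇒ G = (1/5, 0)
2·[VCG] = 4/5, 2·[GCK] = -1/5
[VCG]:[GCK] = 4/5:-1/5 = -4

[VCG]:[GCK] = -4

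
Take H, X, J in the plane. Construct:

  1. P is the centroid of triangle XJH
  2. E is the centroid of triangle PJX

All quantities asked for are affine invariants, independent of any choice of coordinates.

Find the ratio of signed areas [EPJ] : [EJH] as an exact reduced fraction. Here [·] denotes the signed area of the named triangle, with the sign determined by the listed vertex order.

[EPJ]:[EJH] = -1/4

Choose coordinates H = (0, 0), X = (1, 0), J = (0, 1).
1. P is the centroid of triangle XJH ⇒ P = (1/3, 1/3)
2. E is the centroid of triangle PJX ⇒ E = (4/9, 4/9)
2·[EPJ] = -1/9, 2·[EJH] = 4/9
[EPJ]:[EJH] = -1/9:4/9 = -1/4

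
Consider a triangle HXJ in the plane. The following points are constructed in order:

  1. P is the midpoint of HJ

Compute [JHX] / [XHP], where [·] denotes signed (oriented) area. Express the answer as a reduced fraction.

Choose coordinates H = (0, 0), X = (1, 0), J = (0, 1).
1. P is the midpoint of HJ ⇒ P = (0, 1/2)
2·[JHX] = 1, 2·[XHP] = -1/2
[JHX]:[XHP] = 1:-1/2 = -2

[JHX]:[XHP] = -2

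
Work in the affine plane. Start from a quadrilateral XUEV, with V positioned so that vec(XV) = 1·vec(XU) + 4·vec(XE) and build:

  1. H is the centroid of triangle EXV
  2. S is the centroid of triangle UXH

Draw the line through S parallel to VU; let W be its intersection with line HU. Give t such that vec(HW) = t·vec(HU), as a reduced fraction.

Assign X = (0, 0), U = (1, 0), E = (0, 1), V = (1, 4) — the answer is frame-independent, so this choice is without loss of generality.
1. H is the centroid of triangle EXV ⇒ H = (1/3, 5/3)
2. S is the centroid of triangle UXH ⇒ S = (4/9, 5/9)
through S parallel to VU: direction (0, -4); meets HU at W = (4/9, 25/18)
W = H + t·(U−H) with t = 1/6

t = 1/6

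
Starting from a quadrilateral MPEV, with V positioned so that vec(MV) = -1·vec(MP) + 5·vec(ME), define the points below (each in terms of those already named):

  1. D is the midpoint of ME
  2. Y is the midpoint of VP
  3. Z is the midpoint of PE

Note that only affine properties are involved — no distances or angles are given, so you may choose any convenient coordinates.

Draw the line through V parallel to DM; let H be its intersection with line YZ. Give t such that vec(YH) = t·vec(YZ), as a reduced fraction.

Work in coordinates with M = (0, 0), P = (1, 0), E = (0, 1), V = (-1, 5).
1. D is the midpoint of ME ⇒ D = (0, 1/2)
2. Y is the midpoint of VP ⇒ Y = (0, 5/2)
3. Z is the midpoint of PE ⇒ Z = (1/2, 1/2)
through V parallel to DM: direction (0, -1/2); meets YZ at H = (-1, 13/2)
H = Y + t·(Z−Y) with t = -2

t = -2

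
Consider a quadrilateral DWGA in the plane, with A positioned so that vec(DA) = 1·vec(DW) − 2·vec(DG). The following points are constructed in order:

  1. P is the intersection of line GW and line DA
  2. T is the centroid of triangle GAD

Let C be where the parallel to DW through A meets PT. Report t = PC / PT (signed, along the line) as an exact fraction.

Choose coordinates D = (0, 0), W = (1, 0), G = (0, 1), A = (1, -2).
1. P is the intersection of line GW and line DA ⇒ P = (-1, 2)
2. T is the centroid of triangle GAD ⇒ T = (1/3, -1/3)
through A parallel to DW: direction (1, 0); meets PT at C = (9/7, -2)
C = P + t·(T−P) with t = 12/7

t = 12/7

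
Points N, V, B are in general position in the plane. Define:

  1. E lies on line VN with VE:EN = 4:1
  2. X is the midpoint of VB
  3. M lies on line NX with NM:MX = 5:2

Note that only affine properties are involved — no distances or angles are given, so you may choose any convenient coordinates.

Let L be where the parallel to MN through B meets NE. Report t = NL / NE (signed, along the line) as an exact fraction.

t = -5

Choose coordinates N = (0, 0), V = (1, 0), B = (0, 1).
1. E lies on line VN with VE:EN = 4:1 ⇒ E = (1/5, 0)
2. X is the midpoint of VB ⇒ X = (1/2, 1/2)
3. M lies on line NX with NM:MX = 5:2 ⇒ M = (5/14, 5/14)
through B parallel to MN: direction (-5/14, -5/14); meets NE at L = (-1, 0)
L = N + t·(E−N) with t = -5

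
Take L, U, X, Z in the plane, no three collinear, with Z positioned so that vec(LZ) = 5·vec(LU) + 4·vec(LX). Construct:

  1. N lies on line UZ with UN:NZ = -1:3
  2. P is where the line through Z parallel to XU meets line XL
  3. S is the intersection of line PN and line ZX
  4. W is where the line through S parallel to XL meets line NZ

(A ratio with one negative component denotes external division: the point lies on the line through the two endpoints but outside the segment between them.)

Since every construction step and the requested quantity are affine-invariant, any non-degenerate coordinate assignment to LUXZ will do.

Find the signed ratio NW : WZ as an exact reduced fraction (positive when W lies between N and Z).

NW:WZ = 1/25

Work in coordinates with L = (0, 0), U = (1, 0), X = (0, 1), Z = (5, 4).
1. N lies on line UZ with UN:NZ = -1:3 ⇒ N = (-1, -2)
2. P is where the line through Z parallel to XU meets line XL ⇒ P = (0, 9)
3. S is the intersection of line PN and line ZX ⇒ S = (-10/13, 7/13)
4. W is where the line through S parallel to XL meets line NZ ⇒ W = (-10/13, -23/13)
W = N + t·(Z−N) with t = 1/26, so NW:WZ = t:(1−t) = 1/26:25/26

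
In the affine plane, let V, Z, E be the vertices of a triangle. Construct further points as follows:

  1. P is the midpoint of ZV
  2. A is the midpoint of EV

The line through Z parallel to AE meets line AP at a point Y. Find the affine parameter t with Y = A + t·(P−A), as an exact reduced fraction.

t = 2

Choose coordinates V = (0, 0), Z = (1, 0), E = (0, 1).
1. P is the midpoint of ZV ⇒ P = (1/2, 0)
2. A is the midpoint of EV ⇒ A = (0, 1/2)
through Z parallel to AE: direction (0, 1/2); meets AP at Y = (1, -1/2)
Y = A + t·(P−A) with t = 2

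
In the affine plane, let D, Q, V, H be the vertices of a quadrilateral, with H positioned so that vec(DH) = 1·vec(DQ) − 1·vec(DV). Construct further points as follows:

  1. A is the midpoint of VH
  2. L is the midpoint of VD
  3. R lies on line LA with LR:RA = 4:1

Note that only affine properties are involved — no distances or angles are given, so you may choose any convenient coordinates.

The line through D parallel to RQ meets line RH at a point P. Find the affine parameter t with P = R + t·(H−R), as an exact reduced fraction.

t = 1/6

Work in coordinates with D = (0, 0), Q = (1, 0), V = (0, 1), H = (1, -1).
1. A is the midpoint of VH ⇒ A = (1/2, 0)
2. L is the midpoint of VD ⇒ L = (0, 1/2)
3. R lies on line LA with LR:RA = 4:1 ⇒ R = (2/5, 1/10)
through D parallel to RQ: direction (3/5, -1/10); meets RH at P = (1/2, -1/12)
P = R + t·(H−R) with t = 1/6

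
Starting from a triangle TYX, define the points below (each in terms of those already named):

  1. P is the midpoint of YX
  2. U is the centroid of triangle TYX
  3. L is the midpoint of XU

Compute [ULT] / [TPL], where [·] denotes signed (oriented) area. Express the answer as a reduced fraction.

[ULT]:[TPL] = 2/3

Choose coordinates T = (0, 0), Y = (1, 0), X = (0, 1).
1. P is the midpoint of YX ⇒ P = (1/2, 1/2)
2. U is the centroid of triangle TYX ⇒ U = (1/3, 1/3)
3. L is the midpoint of XU ⇒ L = (1/6, 2/3)
2·[ULT] = 1/6, 2·[TPL] = 1/4
[ULT]:[TPL] = 1/6:1/4 = 2/3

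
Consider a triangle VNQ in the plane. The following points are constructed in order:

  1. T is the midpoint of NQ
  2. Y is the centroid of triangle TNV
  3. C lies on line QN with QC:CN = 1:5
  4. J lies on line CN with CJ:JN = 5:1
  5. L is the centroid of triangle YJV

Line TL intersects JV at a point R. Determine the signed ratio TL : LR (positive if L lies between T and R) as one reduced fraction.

Work in coordinates with V = (0, 0), N = (1, 0), Q = (0, 1).
1. T is the midpoint of NQ ⇒ T = (1/2, 1/2)
2. Y is the centroid of triangle TNV ⇒ Y = (1/2, 1/6)
3. C lies on line QN with QC:CN = 1:5 ⇒ C = (1/6, 5/6)
4. J lies on line CN with CJ:JN = 5:1 ⇒ J = (31/36, 5/36)
5. L is the centroid of triangle YJV ⇒ L = (49/108, 11/108)
line TL meets JV at R = (589/1308, 95/1308)
L = T + t·(R−T) with t = 109/117, so TL:LR = 109/117:8/117

TL:LR = 109/8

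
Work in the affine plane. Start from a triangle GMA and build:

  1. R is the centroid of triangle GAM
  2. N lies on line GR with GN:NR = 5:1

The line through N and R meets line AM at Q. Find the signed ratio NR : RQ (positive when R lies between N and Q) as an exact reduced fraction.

Assign G = (0, 0), M = (1, 0), A = (0, 1) — the answer is frame-independent, so this choice is without loss of generality.
1. R is the centroid of triangle GAM ⇒ R = (1/3, 1/3)
2. N lies on line GR with GN:NR = 5:1 ⇒ N = (5/18, 5/18)
line NR meets AM at Q = (1/2, 1/2)
R = N + t·(Q−N) with t = 1/4, so NR:RQ = 1/4:3/4

NR:RQ = 1/3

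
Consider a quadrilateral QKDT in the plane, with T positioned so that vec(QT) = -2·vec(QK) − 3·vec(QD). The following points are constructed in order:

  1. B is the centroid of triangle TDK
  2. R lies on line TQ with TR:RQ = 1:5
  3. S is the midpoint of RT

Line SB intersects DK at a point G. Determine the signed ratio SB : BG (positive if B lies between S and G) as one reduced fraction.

Choose coordinates Q = (0, 0), K = (1, 0), D = (0, 1), T = (-2, -3).
1. B is the centroid of triangle TDK ⇒ B = (-1/3, -2/3)
2. R lies on line TQ with TR:RQ = 1:5 ⇒ R = (-5/3, -5/2)
3. S is the midpoint of RT ⇒ S = (-11/6, -11/4)
line SB meets DK at G = (65/129, 64/129)
B = S + t·(G−S) with t = 43/67, so SB:BG = 43/67:24/67

SB:BG = 43/24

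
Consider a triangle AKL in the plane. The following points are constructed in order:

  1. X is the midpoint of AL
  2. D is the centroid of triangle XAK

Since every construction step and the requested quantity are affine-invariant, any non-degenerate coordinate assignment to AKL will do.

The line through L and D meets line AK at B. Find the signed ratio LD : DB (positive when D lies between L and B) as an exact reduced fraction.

LD:DB = 5

Work in coordinates with A = (0, 0), K = (1, 0), L = (0, 1).
1. X is the midpoint of AL ⇒ X = (0, 1/2)
2. D is the centroid of triangle XAK ⇒ D = (1/3, 1/6)
line LD meets AK at B = (2/5, 0)
D = L + t·(B−L) with t = 5/6, so LD:DB = 5/6:1/6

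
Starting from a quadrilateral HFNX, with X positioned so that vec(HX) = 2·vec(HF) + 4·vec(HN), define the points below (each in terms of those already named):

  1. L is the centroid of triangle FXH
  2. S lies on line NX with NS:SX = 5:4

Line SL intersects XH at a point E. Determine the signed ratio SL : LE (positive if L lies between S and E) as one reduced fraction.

Set H = (0, 0), F = (1, 0), N = (0, 1), X = (2, 4); any affine frame gives the same invariant.
1. L is the centroid of triangle FXH ⇒ L = (1, 4/3)
2. S lies on line NX with NS:SX = 5:4 ⇒ S = (10/9, 8/3)
line SL meets XH at E = (16/15, 32/15)
L = S + t·(E−S) with t = 5/2, so SL:LE = 5/2:-3/2

SL:LE = -5/3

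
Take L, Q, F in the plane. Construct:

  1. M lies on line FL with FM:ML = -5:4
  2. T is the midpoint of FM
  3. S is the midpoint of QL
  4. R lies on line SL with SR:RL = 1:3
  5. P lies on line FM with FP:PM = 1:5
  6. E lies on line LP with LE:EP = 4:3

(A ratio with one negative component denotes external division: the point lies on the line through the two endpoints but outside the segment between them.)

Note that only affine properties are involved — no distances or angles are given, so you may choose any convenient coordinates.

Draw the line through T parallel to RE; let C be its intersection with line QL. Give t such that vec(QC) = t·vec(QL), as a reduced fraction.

t = 221/32

Work in coordinates with L = (0, 0), Q = (1, 0), F = (0, 1).
1. M lies on line FL with FM:ML = -5:4 ⇒ M = (0, -4)
2. T is the midpoint of FM ⇒ T = (0, -3/2)
3. S is the midpoint of QL ⇒ S = (1/2, 0)
4. R lies on line SL with SR:RL = 1:3 ⇒ R = (3/8, 0)
5. P lies on line FM with FP:PM = 1:5 ⇒ P = (0, 1/6)
6. E lies on line LP with LE:EP = 4:3 ⇒ E = (0, 2/21)
through T parallel to RE: direction (-3/8, 2/21); meets QL at C = (-189/32, 0)
C = Q + t·(L−Q) with t = 221/32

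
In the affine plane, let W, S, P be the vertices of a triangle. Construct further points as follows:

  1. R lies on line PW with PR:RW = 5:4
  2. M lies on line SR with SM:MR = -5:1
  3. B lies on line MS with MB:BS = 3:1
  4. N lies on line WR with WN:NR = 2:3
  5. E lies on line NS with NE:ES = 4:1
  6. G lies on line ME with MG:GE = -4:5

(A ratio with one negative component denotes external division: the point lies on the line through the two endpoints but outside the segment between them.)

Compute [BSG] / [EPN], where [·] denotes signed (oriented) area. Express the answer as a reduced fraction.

[BSG]:[EPN] = 15/148

Choose coordinates W = (0, 0), S = (1, 0), P = (0, 1).
1. R lies on line PW with PR:RW = 5:4 ⇒ R = (0, 4/9)
2. M lies on line SR with SM:MR = -5:1 ⇒ M = (-1/4, 5/9)
3. B lies on line MS with MB:BS = 3:1 ⇒ B = (11/16, 5/36)
4. N lies on line WR with WN:NR = 2:3 ⇒ N = (0, 8/45)
5. E lies on line NS with NE:ES = 4:1 ⇒ E = (4/5, 8/225)
6. G lies on line ME with MG:GE = -4:5 ⇒ G = (-89/20, 593/225)
2·[BSG] = 1/15, 2·[EPN] = 148/225
[BSG]:[EPN] = 1/15:148/225 = 15/148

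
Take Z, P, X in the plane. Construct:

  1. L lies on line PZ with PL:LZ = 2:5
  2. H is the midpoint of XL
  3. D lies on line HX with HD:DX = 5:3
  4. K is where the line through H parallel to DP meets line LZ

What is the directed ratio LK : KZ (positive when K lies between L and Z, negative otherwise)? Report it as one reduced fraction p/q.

Set Z = (0, 0), P = (1, 0), X = (0, 1); any affine frame gives the same invariant.
1. L lies on line PZ with PL:LZ = 2:5 ⇒ L = (5/7, 0)
2. H is the midpoint of XL ⇒ H = (5/14, 1/2)
3. D lies on line HX with HD:DX = 5:3 ⇒ D = (15/112, 13/16)
4. K is where the line through H parallel to DP meets line LZ ⇒ K = (81/91, 0)
K = L + t·(Z−L) with t = -16/65, so LK:KZ = t:(1−t) = -16/65:81/65

LK:KZ = -16/81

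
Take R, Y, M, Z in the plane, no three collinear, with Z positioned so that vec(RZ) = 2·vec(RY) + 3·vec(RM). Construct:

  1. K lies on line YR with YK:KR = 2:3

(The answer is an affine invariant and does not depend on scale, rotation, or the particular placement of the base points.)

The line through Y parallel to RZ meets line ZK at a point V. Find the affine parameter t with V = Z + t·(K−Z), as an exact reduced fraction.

t = 5/3

Choose coordinates R = (0, 0), Y = (1, 0), M = (0, 1), Z = (2, 3).
1. K lies on line YR with YK:KR = 2:3 ⇒ K = (3/5, 0)
through Y parallel to RZ: direction (2, 3); meets ZK at V = (-1/3, -2)
V = Z + t·(K−Z) with t = 5/3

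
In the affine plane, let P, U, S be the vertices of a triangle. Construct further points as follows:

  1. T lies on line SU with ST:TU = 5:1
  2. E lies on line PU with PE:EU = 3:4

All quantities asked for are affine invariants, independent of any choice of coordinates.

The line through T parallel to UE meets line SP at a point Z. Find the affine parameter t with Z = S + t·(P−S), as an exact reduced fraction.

Set P = (0, 0), U = (1, 0), S = (0, 1); any affine frame gives the same invariant.
1. T lies on line SU with ST:TU = 5:1 ⇒ T = (5/6, 1/6)
2. E lies on line PU with PE:EU = 3:4 ⇒ E = (3/7, 0)
through T parallel to UE: direction (-4/7, 0); meets SP at Z = (0, 1/6)
Z = S + t·(P−S) with t = 5/6

t = 5/6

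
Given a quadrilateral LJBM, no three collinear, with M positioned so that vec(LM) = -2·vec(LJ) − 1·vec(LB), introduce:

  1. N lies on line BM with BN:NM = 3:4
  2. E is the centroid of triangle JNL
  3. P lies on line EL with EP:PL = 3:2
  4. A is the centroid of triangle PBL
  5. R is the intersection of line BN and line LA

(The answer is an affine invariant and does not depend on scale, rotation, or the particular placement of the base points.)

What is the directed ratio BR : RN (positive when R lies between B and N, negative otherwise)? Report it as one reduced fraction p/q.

Assign L = (0, 0), J = (1, 0), B = (0, 1), M = (-2, -1) — the answer is frame-independent, so this choice is without loss of generality.
1. N lies on line BM with BN:NM = 3:4 ⇒ N = (-6/7, 1/7)
2. E is the centroid of triangle JNL ⇒ E = (1/21, 1/21)
3. P lies on line EL with EP:PL = 3:2 ⇒ P = (2/105, 2/105)
4. A is the centroid of triangle PBL ⇒ A = (2/315, 107/315)
5. R is the intersection of line BN and line LA ⇒ R = (2/105, 107/105)
R = B + t·(N−B) with t = -1/45, so BR:RN = t:(1−t) = -1/45:46/45

BR:RN = -1/46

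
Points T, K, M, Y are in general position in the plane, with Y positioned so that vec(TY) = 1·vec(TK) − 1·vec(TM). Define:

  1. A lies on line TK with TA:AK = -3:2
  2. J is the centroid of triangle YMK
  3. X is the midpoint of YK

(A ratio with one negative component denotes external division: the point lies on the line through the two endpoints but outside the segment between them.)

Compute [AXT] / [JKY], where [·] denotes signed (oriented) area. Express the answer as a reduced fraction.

Work in coordinates with T = (0, 0), K = (1, 0), M = (0, 1), Y = (1, -1).
1. A lies on line TK with TA:AK = -3:2 ⇒ A = (3, 0)
2. J is the centroid of triangle YMK ⇒ J = (2/3, 0)
3. X is the midpoint of YK ⇒ X = (1, -1/2)
2·[AXT] = -3/2, 2·[JKY] = -1/3
[AXT]:[JKY] = -3/2:-1/3 = 9/2

[AXT]:[JKY] = 9/2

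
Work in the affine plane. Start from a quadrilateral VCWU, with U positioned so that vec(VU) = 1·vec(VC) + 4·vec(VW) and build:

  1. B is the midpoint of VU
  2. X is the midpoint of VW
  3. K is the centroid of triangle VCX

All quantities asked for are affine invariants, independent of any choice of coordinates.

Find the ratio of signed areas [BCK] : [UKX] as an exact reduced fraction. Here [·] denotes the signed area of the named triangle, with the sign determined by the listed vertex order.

[BCK]:[UKX] = 5/6

Work in coordinates with V = (0, 0), C = (1, 0), W = (0, 1), U = (1, 4).
1. B is the midpoint of VU ⇒ B = (1/2, 2)
2. X is the midpoint of VW ⇒ X = (0, 1/2)
3. K is the centroid of triangle VCX ⇒ K = (1/3, 1/6)
2·[BCK] = -5/4, 2·[UKX] = -3/2
[BCK]:[UKX] = -5/4:-3/2 = 5/6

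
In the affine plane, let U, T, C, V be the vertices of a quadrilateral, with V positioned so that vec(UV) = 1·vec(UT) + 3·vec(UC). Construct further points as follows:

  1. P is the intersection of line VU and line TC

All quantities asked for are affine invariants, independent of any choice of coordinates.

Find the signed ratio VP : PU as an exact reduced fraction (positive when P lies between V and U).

VP:PU = 3

Choose coordinates U = (0, 0), T = (1, 0), C = (0, 1), V = (1, 3).
1. P is the intersection of line VU and line TC ⇒ P = (1/4, 3/4)
P = V + t·(U−V) with t = 3/4, so VP:PU = t:(1−t) = 3/4:1/4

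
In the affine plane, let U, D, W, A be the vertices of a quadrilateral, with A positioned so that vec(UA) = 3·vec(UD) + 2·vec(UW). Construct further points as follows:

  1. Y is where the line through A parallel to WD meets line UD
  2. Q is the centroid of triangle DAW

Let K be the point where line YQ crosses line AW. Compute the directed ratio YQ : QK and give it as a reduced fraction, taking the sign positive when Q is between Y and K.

Set U = (0, 0), D = (1, 0), W = (0, 1), A = (3, 2); any affine frame gives the same invariant.
1. Y is where the line through A parallel to WD meets line UD ⇒ Y = (5, 0)
2. Q is the centroid of triangle DAW ⇒ Q = (4/3, 1)
line YQ meets AW at K = (3/5, 6/5)
Q = Y + t·(K−Y) with t = 5/6, so YQ:QK = 5/6:1/6

YQ:QK = 5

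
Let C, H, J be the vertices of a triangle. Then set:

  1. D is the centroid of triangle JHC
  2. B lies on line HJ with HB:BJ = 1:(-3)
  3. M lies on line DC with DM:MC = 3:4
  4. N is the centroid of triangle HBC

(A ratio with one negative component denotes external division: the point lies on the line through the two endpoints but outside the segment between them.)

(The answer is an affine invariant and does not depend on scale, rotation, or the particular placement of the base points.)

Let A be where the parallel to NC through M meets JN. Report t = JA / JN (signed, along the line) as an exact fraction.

t = 27/35

Choose coordinates C = (0, 0), H = (1, 0), J = (0, 1).
1. D is the centroid of triangle JHC ⇒ D = (1/3, 1/3)
2. B lies on line HJ with HB:BJ = 1:(-3) ⇒ B = (3/2, -1/2)
3. M lies on line DC with DM:MC = 3:4 ⇒ M = (4/21, 4/21)
4. N is the centroid of triangle HBC ⇒ N = (5/6, -1/6)
through M parallel to NC: direction (-5/6, 1/6); meets JN at A = (9/14, 1/10)
A = J + t·(N−J) with t = 27/35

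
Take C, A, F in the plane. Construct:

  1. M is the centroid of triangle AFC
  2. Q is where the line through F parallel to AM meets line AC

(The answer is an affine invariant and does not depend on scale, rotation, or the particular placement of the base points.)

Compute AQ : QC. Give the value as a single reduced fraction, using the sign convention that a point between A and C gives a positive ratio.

Choose coordinates C = (0, 0), A = (1, 0), F = (0, 1).
1. M is the centroid of triangle AFC ⇒ M = (1/3, 1/3)
2. Q is where the line through F parallel to AM meets line AC ⇒ Q = (2, 0)
Q = A + t·(C−A) with t = -1, so AQ:QC = t:(1−t) = -1:2

AQ:QC = -1/2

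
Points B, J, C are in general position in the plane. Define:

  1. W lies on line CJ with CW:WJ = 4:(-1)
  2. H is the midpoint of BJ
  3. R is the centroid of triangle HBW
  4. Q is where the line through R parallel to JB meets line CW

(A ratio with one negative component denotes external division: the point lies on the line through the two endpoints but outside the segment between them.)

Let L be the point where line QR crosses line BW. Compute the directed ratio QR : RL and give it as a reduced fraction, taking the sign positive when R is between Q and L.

Choose coordinates B = (0, 0), J = (1, 0), C = (0, 1).
1. W lies on line CJ with CW:WJ = 4:(-1) ⇒ W = (4/3, -1/3)
2. H is the midpoint of BJ ⇒ H = (1/2, 0)
3. R is the centroid of triangle HBW ⇒ R = (11/18, -1/9)
4. Q is where the line through R parallel to JB meets line CW ⇒ Q = (10/9, -1/9)
line QR meets BW at L = (4/9, -1/9)
R = Q + t·(L−Q) with t = 3/4, so QR:RL = 3/4:1/4

QR:RL = 3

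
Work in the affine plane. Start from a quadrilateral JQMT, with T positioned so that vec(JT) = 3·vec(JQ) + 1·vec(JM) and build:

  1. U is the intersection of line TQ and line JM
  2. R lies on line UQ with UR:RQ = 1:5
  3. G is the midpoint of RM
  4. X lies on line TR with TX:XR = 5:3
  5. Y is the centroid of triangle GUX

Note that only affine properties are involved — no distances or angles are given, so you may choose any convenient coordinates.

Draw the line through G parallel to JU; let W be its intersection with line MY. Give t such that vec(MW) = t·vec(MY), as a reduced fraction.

Choose coordinates J = (0, 0), Q = (1, 0), M = (0, 1), T = (3, 1).
1. U is the intersection of line TQ and line JM ⇒ U = (0, -1/2)
2. R lies on line UQ with UR:RQ = 1:5 ⇒ R = (1/6, -5/12)
3. G is the midpoint of RM ⇒ G = (1/12, 7/24)
4. X lies on line TR with TX:XR = 5:3 ⇒ X = (59/48, 11/96)
5. Y is the centroid of triangle GUX ⇒ Y = (7/16, -1/32)
through G parallel to JU: direction (0, -1/2); meets MY at W = (1/12, 45/56)
W = M + t·(Y−M) with t = 4/21

t = 4/21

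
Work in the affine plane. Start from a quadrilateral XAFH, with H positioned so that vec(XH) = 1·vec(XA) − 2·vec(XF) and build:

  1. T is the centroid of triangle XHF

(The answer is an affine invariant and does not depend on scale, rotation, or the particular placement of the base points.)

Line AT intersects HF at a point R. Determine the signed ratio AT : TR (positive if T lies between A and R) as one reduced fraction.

Assign X = (0, 0), A = (1, 0), F = (0, 1), H = (1, -2) — the answer is frame-independent, so this choice is without loss of generality.
1. T is the centroid of triangle XHF ⇒ T = (1/3, -1/3)
line AT meets HF at R = (3/7, -2/7)
T = A + t·(R−A) with t = 7/6, so AT:TR = 7/6:-1/6

AT:TR = -7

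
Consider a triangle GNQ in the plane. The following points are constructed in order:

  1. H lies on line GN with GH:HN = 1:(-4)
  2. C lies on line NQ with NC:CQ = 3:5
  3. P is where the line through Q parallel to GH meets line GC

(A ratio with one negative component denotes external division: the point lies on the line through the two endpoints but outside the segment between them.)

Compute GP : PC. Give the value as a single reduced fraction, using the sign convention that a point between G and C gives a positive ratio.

Assign G = (0, 0), N = (1, 0), Q = (0, 1) — the answer is frame-independent, so this choice is without loss of generality.
1. H lies on line GN with GH:HN = 1:(-4) ⇒ H = (-1/3, 0)
2. C lies on line NQ with NC:CQ = 3:5 ⇒ C = (5/8, 3/8)
3. P is where the line through Q parallel to GH meets line GC ⇒ P = (5/3, 1)
P = G + t·(C−G) with t = 8/3, so GP:PC = t:(1−t) = 8/3:-5/3

GP:PC = -8/5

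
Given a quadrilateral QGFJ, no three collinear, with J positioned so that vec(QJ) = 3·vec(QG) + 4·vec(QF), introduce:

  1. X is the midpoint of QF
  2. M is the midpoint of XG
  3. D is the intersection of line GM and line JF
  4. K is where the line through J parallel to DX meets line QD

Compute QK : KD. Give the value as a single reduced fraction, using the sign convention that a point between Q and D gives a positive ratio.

Work in coordinates with Q = (0, 0), G = (1, 0), F = (0, 1), J = (3, 4).
1. X is the midpoint of QF ⇒ X = (0, 1/2)
2. M is the midpoint of XG ⇒ M = (1/2, 1/4)
3. D is the intersection of line GM and line JF ⇒ D = (-1/3, 2/3)
4. K is where the line through J parallel to DX meets line QD ⇒ K = (-11/3, 22/3)
K = Q + t·(D−Q) with t = 11, so QK:KD = t:(1−t) = 11:-10

QK:KD = -11/10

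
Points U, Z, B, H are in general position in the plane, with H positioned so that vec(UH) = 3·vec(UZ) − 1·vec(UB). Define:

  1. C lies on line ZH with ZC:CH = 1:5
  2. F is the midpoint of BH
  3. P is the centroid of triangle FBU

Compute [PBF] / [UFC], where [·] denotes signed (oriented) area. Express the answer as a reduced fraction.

Assign U = (0, 0), Z = (1, 0), B = (0, 1), H = (3, -1) — the answer is frame-independent, so this choice is without loss of generality.
1. C lies on line ZH with ZC:CH = 1:5 ⇒ C = (4/3, -1/6)
2. F is the midpoint of BH ⇒ F = (3/2, 0)
3. P is the centroid of triangle FBU ⇒ P = (1/2, 1/3)
2·[PBF] = -1/2, 2·[UFC] = -1/4
[PBF]:[UFC] = -1/2:-1/4 = 2

[PBF]:[UFC] = 2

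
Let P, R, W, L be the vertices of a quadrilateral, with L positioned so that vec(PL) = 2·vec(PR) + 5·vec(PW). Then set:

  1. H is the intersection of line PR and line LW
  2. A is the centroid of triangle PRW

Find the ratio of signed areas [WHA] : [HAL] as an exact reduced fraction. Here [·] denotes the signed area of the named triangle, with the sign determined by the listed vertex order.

Choose coordinates P = (0, 0), R = (1, 0), W = (0, 1), L = (2, 5).
1. H is the intersection of line PR and line LW ⇒ H = (-1/2, 0)
2. A is the centroid of triangle PRW ⇒ A = (1/3, 1/3)
2·[WHA] = 2/3, 2·[HAL] = 10/3
[WHA]:[HAL] = 2/3:10/3 = 1/5

[WHA]:[HAL] = 1/5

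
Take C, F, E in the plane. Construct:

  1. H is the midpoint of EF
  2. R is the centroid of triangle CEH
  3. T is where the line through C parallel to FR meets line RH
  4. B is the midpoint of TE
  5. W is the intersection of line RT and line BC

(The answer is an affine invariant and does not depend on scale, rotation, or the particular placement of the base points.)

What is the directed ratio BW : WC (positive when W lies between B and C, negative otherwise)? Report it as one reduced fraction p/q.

BW:WC = 1/2

Choose coordinates C = (0, 0), F = (1, 0), E = (0, 1).
1. H is the midpoint of EF ⇒ H = (1/2, 1/2)
2. R is the centroid of triangle CEH ⇒ R = (1/6, 1/2)
3. T is where the line through C parallel to FR meets line RH ⇒ T = (-5/6, 1/2)
4. B is the midpoint of TE ⇒ B = (-5/12, 3/4)
5. W is the intersection of line RT and line BC ⇒ W = (-5/18, 1/2)
W = B + t·(C−B) with t = 1/3, so BW:WC = t:(1−t) = 1/3:2/3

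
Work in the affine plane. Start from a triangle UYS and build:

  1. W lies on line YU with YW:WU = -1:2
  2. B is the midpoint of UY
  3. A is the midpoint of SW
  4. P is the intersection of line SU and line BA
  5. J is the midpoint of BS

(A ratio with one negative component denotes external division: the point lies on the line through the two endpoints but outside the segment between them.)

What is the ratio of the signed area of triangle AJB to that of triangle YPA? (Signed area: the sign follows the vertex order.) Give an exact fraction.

Choose coordinates U = (0, 0), Y = (1, 0), S = (0, 1).
1. W lies on line YU with YW:WU = -1:2 ⇒ W = (2, 0)
2. B is the midpoint of UY ⇒ B = (1/2, 0)
3. A is the midpoint of SW ⇒ A = (1, 1/2)
4. P is the intersection of line SU and line BA ⇒ P = (0, -1/2)
5. J is the midpoint of BS ⇒ J = (1/4, 1/2)
2·[AJB] = 3/8, 2·[YPA] = -1/2
[AJB]:[YPA] = 3/8:-1/2 = -3/4

[AJB]:[YPA] = -3/4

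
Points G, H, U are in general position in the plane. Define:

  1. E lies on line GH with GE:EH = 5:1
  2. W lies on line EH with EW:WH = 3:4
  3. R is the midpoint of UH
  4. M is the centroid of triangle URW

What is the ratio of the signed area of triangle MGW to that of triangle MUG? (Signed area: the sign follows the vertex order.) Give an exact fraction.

[MGW]:[MUG] = 57/59

Work in coordinates with G = (0, 0), H = (1, 0), U = (0, 1).
1. E lies on line GH with GE:EH = 5:1 ⇒ E = (5/6, 0)
2. W lies on line EH with EW:WH = 3:4 ⇒ W = (19/21, 0)
3. R is the midpoint of UH ⇒ R = (1/2, 1/2)
4. M is the centroid of triangle URW ⇒ M = (59/126, 1/2)
2·[MGW] = 19/42, 2·[MUG] = 59/126
[MGW]:[MUG] = 19/42:59/126 = 57/59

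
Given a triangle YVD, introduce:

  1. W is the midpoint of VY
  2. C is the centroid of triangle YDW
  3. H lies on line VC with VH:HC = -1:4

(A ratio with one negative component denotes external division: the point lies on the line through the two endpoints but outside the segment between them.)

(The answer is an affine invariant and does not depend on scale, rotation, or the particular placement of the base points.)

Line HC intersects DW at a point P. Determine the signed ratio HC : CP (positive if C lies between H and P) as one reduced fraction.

Assign Y = (0, 0), V = (1, 0), D = (0, 1) — the answer is frame-independent, so this choice is without loss of generality.
1. W is the midpoint of VY ⇒ W = (1/2, 0)
2. C is the centroid of triangle YDW ⇒ C = (1/6, 1/3)
3. H lies on line VC with VH:HC = -1:4 ⇒ H = (23/18, -1/9)
line HC meets DW at P = (3/8, 1/4)
C = H + t·(P−H) with t = 16/13, so HC:CP = 16/13:-3/13

HC:CP = -16/3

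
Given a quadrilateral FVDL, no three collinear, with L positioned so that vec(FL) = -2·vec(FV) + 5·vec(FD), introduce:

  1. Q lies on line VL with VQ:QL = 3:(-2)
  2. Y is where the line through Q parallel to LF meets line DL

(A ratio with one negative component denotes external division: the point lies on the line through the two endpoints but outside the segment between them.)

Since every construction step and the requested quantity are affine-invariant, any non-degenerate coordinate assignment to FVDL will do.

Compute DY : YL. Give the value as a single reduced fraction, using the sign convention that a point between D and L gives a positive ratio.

Choose coordinates F = (0, 0), V = (1, 0), D = (0, 1), L = (-2, 5).
1. Q lies on line VL with VQ:QL = 3:(-2) ⇒ Q = (-8, 15)
2. Y is where the line through Q parallel to LF meets line DL ⇒ Y = (-12, 25)
Y = D + t·(L−D) with t = 6, so DY:YL = t:(1−t) = 6:-5

DY:YL = -6/5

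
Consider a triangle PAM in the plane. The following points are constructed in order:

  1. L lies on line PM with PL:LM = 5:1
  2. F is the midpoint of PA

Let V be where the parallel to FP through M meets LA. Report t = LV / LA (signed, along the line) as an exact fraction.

Choose coordinates P = (0, 0), A = (1, 0), M = (0, 1).
1. L lies on line PM with PL:LM = 5:1 ⇒ L = (0, 5/6)
2. F is the midpoint of PA ⇒ F = (1/2, 0)
through M parallel to FP: direction (-1/2, 0); meets LA at V = (-1/5, 1)
V = L + t·(A−L) with t = -1/5

t = -1/5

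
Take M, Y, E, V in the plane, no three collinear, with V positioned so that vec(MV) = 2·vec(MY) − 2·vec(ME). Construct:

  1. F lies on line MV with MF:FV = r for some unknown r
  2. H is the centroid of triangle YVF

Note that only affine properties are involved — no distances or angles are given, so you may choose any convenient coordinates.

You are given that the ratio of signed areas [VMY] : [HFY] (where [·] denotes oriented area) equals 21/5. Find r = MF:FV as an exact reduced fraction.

Choose coordinates M = (0, 0), Y = (1, 0), E = (0, 1), V = (2, -2).
1. With MF:FV = r, write λ = r/(r+1) so F = M + λ·(V−M); F is affine-linear in λ
2. H is the centroid of triangle YVF ⇒ H is an affine combination of earlier points and hence also affine-linear in λ
Every point depending on F is an affine combination of F and λ-independent points, so each such coordinate is linear in λ; the λ² term in each signed area is a multiple of (V−M)×(V−M) = 0, so 2·[VMY] and 2·[HFY] are each linear in λ. Evaluating at λ=0 and λ=1:
  2·[VMY] = -2,   2·[HFY] = 2/3·λ − 2/3
So [VMY]:[HFY] = (-2) / (2/3·λ − 2/3). Setting this equal to 21/5:
  -2 = 21/5·(2/3·λ − 2/3)  ⇒  λ = 2/7
Then r = λ/(1−λ) = (2/7)/(5/7) = 2/5. Check: with r = 2/5, F = (4/7, -4/7) and [VMY]:[HFY] = 21/5 as required.

r = 2/5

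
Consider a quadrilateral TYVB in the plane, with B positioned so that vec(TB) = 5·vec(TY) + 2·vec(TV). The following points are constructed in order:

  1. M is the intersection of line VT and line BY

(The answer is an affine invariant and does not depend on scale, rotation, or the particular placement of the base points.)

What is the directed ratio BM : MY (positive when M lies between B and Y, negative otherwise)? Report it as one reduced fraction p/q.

Work in coordinates with T = (0, 0), Y = (1, 0), V = (0, 1), B = (5, 2).
1. M is the intersection of line VT and line BY ⇒ M = (0, -1/2)
M = B + t·(Y−B) with t = 5/4, so BM:MY = t:(1−t) = 5/4:-1/4

BM:MY = -5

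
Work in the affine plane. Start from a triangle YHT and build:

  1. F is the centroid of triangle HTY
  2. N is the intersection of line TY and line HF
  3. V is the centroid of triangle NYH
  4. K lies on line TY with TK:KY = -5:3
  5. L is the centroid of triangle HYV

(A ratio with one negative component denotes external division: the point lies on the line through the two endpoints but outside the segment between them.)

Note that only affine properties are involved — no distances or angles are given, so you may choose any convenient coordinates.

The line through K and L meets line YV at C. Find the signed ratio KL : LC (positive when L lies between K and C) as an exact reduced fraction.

KL:LC = 8

Work in coordinates with Y = (0, 0), H = (1, 0), T = (0, 1).
1. F is the centroid of triangle HTY ⇒ F = (1/3, 1/3)
2. N is the intersection of line TY and line HF ⇒ N = (0, 1/2)
3. V is the centroid of triangle NYH ⇒ V = (1/3, 1/6)
4. K lies on line TY with TK:KY = -5:3 ⇒ K = (0, -3/2)
5. L is the centroid of triangle HYV ⇒ L = (4/9, 1/18)
line KL meets YV at C = (1/2, 1/4)
L = K + t·(C−K) with t = 8/9, so KL:LC = 8/9:1/9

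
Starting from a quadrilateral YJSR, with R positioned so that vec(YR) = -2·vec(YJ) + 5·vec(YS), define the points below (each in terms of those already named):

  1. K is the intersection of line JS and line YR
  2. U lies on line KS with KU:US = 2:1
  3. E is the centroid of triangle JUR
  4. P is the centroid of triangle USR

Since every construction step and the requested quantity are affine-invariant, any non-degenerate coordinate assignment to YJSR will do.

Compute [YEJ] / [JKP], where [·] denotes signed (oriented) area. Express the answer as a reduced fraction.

[YEJ]:[JKP] = 28/15

Assign Y = (0, 0), J = (1, 0), S = (0, 1), R = (-2, 5) — the answer is frame-independent, so this choice is without loss of generality.
1. K is the intersection of line JS and line YR ⇒ K = (-2/3, 5/3)
2. U lies on line KS with KU:US = 2:1 ⇒ U = (-2/9, 11/9)
3. E is the centroid of triangle JUR ⇒ E = (-11/27, 56/27)
4. P is the centroid of triangle USR ⇒ P = (-20/27, 65/27)
2·[YEJ] = -56/27, 2·[JKP] = -10/9
[YEJ]:[JKP] = -56/27:-10/9 = 28/15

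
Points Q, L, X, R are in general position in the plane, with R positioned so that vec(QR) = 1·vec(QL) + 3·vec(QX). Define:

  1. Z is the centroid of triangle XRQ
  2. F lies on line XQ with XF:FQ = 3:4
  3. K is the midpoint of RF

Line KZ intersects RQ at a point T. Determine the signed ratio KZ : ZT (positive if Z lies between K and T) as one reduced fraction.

KZ:ZT = -1/7

Work in coordinates with Q = (0, 0), L = (1, 0), X = (0, 1), R = (1, 3).
1. Z is the centroid of triangle XRQ ⇒ Z = (1/3, 4/3)
2. F lies on line XQ with XF:FQ = 3:4 ⇒ F = (0, 4/7)
3. K is the midpoint of RF ⇒ K = (1/2, 25/14)
line KZ meets RQ at T = (3/2, 9/2)
Z = K + t·(T−K) with t = -1/6, so KZ:ZT = -1/6:7/6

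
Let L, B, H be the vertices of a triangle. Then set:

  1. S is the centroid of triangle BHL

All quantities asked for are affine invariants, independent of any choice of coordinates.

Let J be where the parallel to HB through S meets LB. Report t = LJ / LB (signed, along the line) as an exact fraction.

t = 2/3

Choose coordinates L = (0, 0), B = (1, 0), H = (0, 1).
1. S is the centroid of triangle BHL ⇒ S = (1/3, 1/3)
through S parallel to HB: direction (1, -1); meets LB at J = (2/3, 0)
J = L + t·(B−L) with t = 2/3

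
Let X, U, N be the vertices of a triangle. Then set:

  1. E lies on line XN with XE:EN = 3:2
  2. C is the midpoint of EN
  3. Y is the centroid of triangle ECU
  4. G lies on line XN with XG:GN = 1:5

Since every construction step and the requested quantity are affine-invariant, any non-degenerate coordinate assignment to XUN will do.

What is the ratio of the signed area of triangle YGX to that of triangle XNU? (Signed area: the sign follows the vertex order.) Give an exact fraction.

[YGX]:[XNU] = -1/18

Choose coordinates X = (0, 0), U = (1, 0), N = (0, 1).
1. E lies on line XN with XE:EN = 3:2 ⇒ E = (0, 3/5)
2. C is the midpoint of EN ⇒ C = (0, 4/5)
3. Y is the centroid of triangle ECU ⇒ Y = (1/3, 7/15)
4. G lies on line XN with XG:GN = 1:5 ⇒ G = (0, 1/6)
2·[YGX] = 1/18, 2·[XNU] = -1
[YGX]:[XNU] = 1/18:-1 = -1/18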